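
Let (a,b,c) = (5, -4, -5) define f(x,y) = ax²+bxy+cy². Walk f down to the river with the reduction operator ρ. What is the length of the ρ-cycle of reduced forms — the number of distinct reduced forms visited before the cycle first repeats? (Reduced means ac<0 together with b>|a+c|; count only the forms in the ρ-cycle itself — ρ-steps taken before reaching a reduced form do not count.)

D = 116, ⌊√D⌋ = 10
descent: ρ → (-5,4,5)  [lands on river]
river: ρ → (5,6,-4)
river: ρ → (-4,10,1)
river: ρ → (1,10,-4)
river: ρ → (-4,6,5)
river: ρ → (5,4,-5)
river: ρ → (-5,6,4)
river: ρ → (4,10,-1)
river: ρ → (-1,10,4)
river: ρ → (4,6,-5)
ρ-cycle length = 10 (tail of 1 descent step not counted)

10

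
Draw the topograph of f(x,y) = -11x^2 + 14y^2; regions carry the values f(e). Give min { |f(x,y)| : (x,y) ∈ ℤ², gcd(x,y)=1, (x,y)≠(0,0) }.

descent: ρ → (14,0,-11)
descent: ρ → (-11,22,3)  [lands on river]
river: ρ → (3,20,-18)
river: ρ → (-18,16,5)
river: ρ → (5,24,-2)
river: ρ → (-2,24,5)
river: ρ → (5,16,-18)
river: ρ → (-18,20,3)
river: ρ → (3,22,-11)
closes: descent 2, river 8
min |a| on river = 2

2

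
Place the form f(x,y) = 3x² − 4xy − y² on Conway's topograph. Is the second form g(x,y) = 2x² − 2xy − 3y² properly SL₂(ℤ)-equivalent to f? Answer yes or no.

D₁ = 28, D₂ = 28
river cycle of f (length 4): (-1, 4, 3), (3, 2, -2), (-2, 2, 3), (3, 4, -1)
river cycle of g (length 4): (-3, 2, 2), (2, 2, -3), (-3, 4, 1), (1, 4, -3)
cycles differ ⇒ inequivalent

no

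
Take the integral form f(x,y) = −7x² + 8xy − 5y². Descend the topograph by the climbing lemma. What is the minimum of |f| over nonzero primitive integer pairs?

translate: b→6 (≡-8 mod 14), so (7,-8,5)→(7,6,4)
flip: (7,6,4)→(4,-6,7)
translate: b→2 (≡-6 mod 8), so (4,-6,7)→(4,2,5)
reduced (well bottom): (4,2,5) with a≤c, −a<b≤a
well minimum |f| = |-4| = 4 (negative-definite)

4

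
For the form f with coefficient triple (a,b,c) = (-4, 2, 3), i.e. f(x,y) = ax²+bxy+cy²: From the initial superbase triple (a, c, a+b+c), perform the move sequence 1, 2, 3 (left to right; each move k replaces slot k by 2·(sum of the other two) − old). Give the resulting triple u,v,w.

start (-4,3,1) = (f(1,0),f(0,1),f(1,1))
replace slot 1: 2·(3+1) − (-4) = 12 → (12,3,1)
replace slot 2: 2·(12+1) − 3 = 23 → (12,23,1)
replace slot 3: 2·(12+23) − 1 = 69 → (12,23,69)

12,23,69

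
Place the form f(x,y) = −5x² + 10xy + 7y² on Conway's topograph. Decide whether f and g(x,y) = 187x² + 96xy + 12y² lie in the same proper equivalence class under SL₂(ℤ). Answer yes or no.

D₁ = 240, D₂ = 240
river cycle of f (length 6): (7, 4, -8), (-8, 12, 3), (3, 12, -8), (-8, 4, 7), (7, 10, -5), (-5, 10, 7)
river cycle of g (length 6): (-5, 10, 7), (7, 4, -8), (-8, 12, 3), (3, 12, -8), (-8, 4, 7), (7, 10, -5)
cycles coincide ⇒ equivalent

yes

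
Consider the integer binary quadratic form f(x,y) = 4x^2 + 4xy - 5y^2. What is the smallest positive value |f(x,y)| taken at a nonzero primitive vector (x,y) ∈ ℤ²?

river: ρ → (-5,6,3)
river: ρ → (3,6,-5)
river: ρ → (-5,4,4)
river: ρ → (4,4,-5)
closes: descent 0, river 4
min |a| on river = 3

3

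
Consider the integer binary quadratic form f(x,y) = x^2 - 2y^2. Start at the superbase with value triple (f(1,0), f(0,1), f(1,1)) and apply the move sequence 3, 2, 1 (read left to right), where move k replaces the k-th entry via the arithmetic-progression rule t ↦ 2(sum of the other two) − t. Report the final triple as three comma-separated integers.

start (1,-2,-1) = (f(1,0),f(0,1),f(1,1))
replace slot 3: 2·(1+(-2)) − (-1) = -1 → (1,-2,-1)
replace slot 2: 2·(1+(-1)) − (-2) = 2 → (1,2,-1)
replace slot 1: 2·(2+(-1)) − 1 = 1 → (1,2,-1)

1,2,-1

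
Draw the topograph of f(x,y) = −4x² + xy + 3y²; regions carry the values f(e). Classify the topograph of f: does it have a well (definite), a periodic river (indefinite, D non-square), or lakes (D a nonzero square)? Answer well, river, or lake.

D = b²−4ac = 1² − 4·(-4)·3 = 49
D = 7² is a perfect square ⇒ form factors over ℤ ⇒ lakes

lake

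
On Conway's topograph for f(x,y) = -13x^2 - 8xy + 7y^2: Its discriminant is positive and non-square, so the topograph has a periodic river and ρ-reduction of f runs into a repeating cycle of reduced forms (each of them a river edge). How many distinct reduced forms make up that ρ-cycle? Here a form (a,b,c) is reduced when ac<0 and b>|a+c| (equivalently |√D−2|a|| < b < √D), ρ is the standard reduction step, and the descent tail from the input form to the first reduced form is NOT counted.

D = 428, ⌊√D⌋ = 20
descent: ρ → (7,8,-13)  [lands on river]
river: ρ → (-13,18,2)
river: ρ → (2,18,-13)
river: ρ → (-13,8,7)
river: ρ → (7,20,-1)
river: ρ → (-1,20,7)
ρ-cycle length = 6 (tail of 1 descent step not counted)

6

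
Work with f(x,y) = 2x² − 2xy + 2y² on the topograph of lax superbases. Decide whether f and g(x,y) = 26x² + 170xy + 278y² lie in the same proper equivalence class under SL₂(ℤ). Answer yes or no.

D₁ = -12, D₂ = -12
f: translate: b→2 (≡-2 mod 4), so (2,-2,2)→(2,2,2)
f: reduced (well bottom): (2,2,2) with a≤c, −a<b≤a
g: translate: b→14 (≡170 mod 52), so (26,170,278)→(26,14,2)
g: flip: (26,14,2)→(2,-14,26)
g: translate: b→2 (≡-14 mod 4), so (2,-14,26)→(2,2,2)
g: reduced (well bottom): (2,2,2) with a≤c, −a<b≤a
reduced forms (2, 2, 2) vs (2, 2, 2) ⇒ equivalent

yes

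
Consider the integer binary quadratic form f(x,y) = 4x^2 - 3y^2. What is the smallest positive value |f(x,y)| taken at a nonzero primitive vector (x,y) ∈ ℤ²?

descent: ρ → (-3,6,1)  [lands on river]
river: ρ → (1,6,-3)
closes: descent 1, river 2
min |a| on river = 1

1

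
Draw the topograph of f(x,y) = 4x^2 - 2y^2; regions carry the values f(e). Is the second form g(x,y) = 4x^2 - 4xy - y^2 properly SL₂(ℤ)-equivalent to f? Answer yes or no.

D₁ = 32, D₂ = 32
river cycle of f (length 2): (-2, 4, 2), (2, 4, -2)
river cycle of g (length 2): (-1, 4, 4), (4, 4, -1)
cycles differ ⇒ inequivalent

no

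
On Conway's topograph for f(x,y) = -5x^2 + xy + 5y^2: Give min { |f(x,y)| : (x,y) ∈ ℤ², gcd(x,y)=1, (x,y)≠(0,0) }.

river: ρ → (5,9,-1)
river: ρ → (-1,9,5)
river: ρ → (5,1,-5)
river: ρ → (-5,9,1)
river: ρ → (1,9,-5)
river: ρ → (-5,1,5)
closes: descent 0, river 6
min |a| on river = 1

1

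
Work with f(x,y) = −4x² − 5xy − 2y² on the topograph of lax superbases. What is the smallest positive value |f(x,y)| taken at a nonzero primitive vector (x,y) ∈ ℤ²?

translate: b→-3 (≡5 mod 8), so (4,5,2)→(4,-3,1)
flip: (4,-3,1)→(1,3,4)
translate: b→1 (≡3 mod 2), so (1,3,4)→(1,1,2)
reduced (well bottom): (1,1,2) with a≤c, −a<b≤a
well minimum |f| = |-1| = 1 (negative-definite)

1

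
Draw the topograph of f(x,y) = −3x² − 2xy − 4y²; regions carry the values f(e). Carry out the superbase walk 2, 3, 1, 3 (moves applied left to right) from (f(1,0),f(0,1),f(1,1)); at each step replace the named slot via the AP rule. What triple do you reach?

start (-3,-4,-9) = (f(1,0),f(0,1),f(1,1))
replace slot 2: 2·((-3)+(-9)) − (-4) = -20 → (-3,-20,-9)
replace slot 3: 2·((-3)+(-20)) − (-9) = -37 → (-3,-20,-37)
replace slot 1: 2·((-20)+(-37)) − (-3) = -111 → (-111,-20,-37)
replace slot 3: 2·((-111)+(-20)) − (-37) = -225 → (-111,-20,-225)

-111,-20,-225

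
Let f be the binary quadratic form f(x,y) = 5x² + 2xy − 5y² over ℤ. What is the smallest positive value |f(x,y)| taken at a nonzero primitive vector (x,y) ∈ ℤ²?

river: ρ → (-5,8,2)
river: ρ → (2,8,-5)
river: ρ → (-5,2,5)
river: ρ → (5,8,-2)
river: ρ → (-2,8,5)
river: ρ → (5,2,-5)
closes: descent 0, river 6
min |a| on river = 2

2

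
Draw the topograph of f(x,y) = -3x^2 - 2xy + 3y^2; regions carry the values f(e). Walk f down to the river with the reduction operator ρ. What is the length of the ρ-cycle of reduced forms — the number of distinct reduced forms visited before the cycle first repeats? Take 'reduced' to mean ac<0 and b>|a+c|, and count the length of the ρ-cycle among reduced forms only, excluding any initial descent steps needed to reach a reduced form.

D = 40, ⌊√D⌋ = 6
descent: ρ → (3,2,-3)  [lands on river]
river: ρ → (-3,4,2)
river: ρ → (2,4,-3)
river: ρ → (-3,2,3)
river: ρ → (3,4,-2)
river: ρ → (-2,4,3)
ρ-cycle length = 6 (tail of 1 descent step not counted)

6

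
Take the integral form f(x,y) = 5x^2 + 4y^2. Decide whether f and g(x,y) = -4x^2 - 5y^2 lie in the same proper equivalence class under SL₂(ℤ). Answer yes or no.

D₁ = -80, D₂ = -80
f: flip: (5,0,4)→(4,0,5)
f: reduced (well bottom): (4,0,5) with a≤c, −a<b≤a
g is negative-definite; reduce −g:
−g: reduced (well bottom): (4,0,5) with a≤c, −a<b≤a
flip sign back: reduced form of g is (-4,0,-5)
reduced forms (4, 0, 5) vs (-4, 0, -5) ⇒ inequivalent

no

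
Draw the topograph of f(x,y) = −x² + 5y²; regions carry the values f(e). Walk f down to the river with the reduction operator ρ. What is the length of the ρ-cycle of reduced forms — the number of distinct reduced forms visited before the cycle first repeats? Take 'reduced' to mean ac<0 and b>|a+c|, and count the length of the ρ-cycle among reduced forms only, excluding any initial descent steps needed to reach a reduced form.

D = 20, ⌊√D⌋ = 4
descent: ρ → (5,0,-1)
descent: ρ → (-1,4,1)  [lands on river]
river: ρ → (1,4,-1)
ρ-cycle length = 2 (tail of 2 descent steps not counted)

2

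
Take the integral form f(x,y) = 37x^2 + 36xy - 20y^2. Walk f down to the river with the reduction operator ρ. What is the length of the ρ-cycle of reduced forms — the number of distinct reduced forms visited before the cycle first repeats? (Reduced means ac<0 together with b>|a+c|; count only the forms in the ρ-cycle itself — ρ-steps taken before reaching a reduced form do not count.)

D = 4256, ⌊√D⌋ = 65
river: ρ → (-20,44,29)
river: ρ → (29,14,-35)
river: ρ → (-35,56,8)
river: ρ → (8,56,-35)
river: ρ → (-35,14,29)
river: ρ → (29,44,-20)
river: ρ → (-20,36,37)
river: ρ → (37,38,-19)
river: ρ → (-19,38,37)
river: ρ → (37,36,-20)
ρ-cycle length = 10 (tail of 0 descent steps not counted)

10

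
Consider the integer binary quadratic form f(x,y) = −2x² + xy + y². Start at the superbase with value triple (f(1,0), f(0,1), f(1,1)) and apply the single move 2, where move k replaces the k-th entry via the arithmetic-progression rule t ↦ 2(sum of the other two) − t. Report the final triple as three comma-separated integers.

start (-2,1,0) = (f(1,0),f(0,1),f(1,1))
replace slot 2: 2·((-2)+0) − 1 = -5 → (-2,-5,0)

-2,-5,0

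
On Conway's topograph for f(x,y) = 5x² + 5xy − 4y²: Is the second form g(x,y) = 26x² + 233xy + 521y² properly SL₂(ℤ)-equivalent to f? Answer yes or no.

D₁ = 105, D₂ = 105
river cycle of f (length 6): (-4, 3, 6), (6, 9, -1), (-1, 9, 6), (6, 3, -4), (-4, 5, 5), (5, 5, -4)
river cycle of g (length 6): (5, 5, -4), (-4, 3, 6), (6, 9, -1), (-1, 9, 6), (6, 3, -4), (-4, 5, 5)
cycles coincide ⇒ equivalent

yes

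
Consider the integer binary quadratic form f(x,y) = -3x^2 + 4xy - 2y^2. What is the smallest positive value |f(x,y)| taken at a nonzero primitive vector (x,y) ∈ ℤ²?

translate: b→2 (≡-4 mod 6), so (3,-4,2)→(3,2,1)
flip: (3,2,1)→(1,-2,3)
translate: b→0 (≡-2 mod 2), so (1,-2,3)→(1,0,2)
reduced (well bottom): (1,0,2) with a≤c, −a<b≤a
well minimum |f| = |-1| = 1 (negative-definite)

1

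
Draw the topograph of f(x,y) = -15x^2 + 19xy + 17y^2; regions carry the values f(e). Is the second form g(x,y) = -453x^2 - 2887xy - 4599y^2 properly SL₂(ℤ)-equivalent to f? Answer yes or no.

D₁ = 1381, D₂ = 1381
river cycle of f (length 46): (17, 15, -17), (-17, 19, 15), (15, 11, -21), (-21, 31, 5), (5, 29, -27), (-27, 25, 7), (7, 31, -15), (-15, 29, 9), (9, 25, -21), (-21, 17, 13), … (36 more)
river cycle of g (length 46): (-15, 19, 17), (17, 15, -17), (-17, 19, 15), (15, 11, -21), (-21, 31, 5), (5, 29, -27), (-27, 25, 7), (7, 31, -15), (-15, 29, 9), (9, 25, -21), … (36 more)
cycles coincide ⇒ equivalent

yes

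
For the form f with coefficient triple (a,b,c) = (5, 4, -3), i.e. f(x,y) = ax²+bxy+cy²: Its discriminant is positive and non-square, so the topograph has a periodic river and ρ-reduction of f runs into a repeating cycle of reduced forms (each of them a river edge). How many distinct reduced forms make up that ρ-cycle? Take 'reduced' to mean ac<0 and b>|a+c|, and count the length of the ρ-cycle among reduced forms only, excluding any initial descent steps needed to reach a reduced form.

D = 76, ⌊√D⌋ = 8
river: ρ → (-3,8,1)
river: ρ → (1,8,-3)
river: ρ → (-3,4,5)
river: ρ → (5,6,-2)
river: ρ → (-2,6,5)
river: ρ → (5,4,-3)
ρ-cycle length = 6 (tail of 0 descent steps not counted)

6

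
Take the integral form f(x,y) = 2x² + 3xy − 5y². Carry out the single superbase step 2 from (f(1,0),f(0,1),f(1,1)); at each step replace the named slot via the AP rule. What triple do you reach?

start (2,-5,0) = (f(1,0),f(0,1),f(1,1))
replace slot 2: 2·(2+0) − (-5) = 9 → (2,9,0)

2,9,0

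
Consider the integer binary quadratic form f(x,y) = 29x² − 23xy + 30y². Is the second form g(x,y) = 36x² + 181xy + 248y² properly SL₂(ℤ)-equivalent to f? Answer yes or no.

D₁ = -2951, D₂ = -2951
f: reduced (well bottom): (29,-23,30) with a≤c, −a<b≤a
g: translate: b→-35 (≡181 mod 72), so (36,181,248)→(36,-35,29)
g: flip: (36,-35,29)→(29,35,36)
g: translate: b→-23 (≡35 mod 58), so (29,35,36)→(29,-23,30)
g: reduced (well bottom): (29,-23,30) with a≤c, −a<b≤a
reduced forms (29, -23, 30) vs (29, -23, 30) ⇒ equivalent

yes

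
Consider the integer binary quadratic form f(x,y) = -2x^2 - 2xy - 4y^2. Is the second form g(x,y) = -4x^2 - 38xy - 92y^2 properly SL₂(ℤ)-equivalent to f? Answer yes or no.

D₁ = -28, D₂ = -28
f is negative-definite; reduce −f:
−f: reduced (well bottom): (2,2,4) with a≤c, −a<b≤a
flip sign back: reduced form of f is (-2,-2,-4)
g is negative-definite; reduce −g:
−g: translate: b→-2 (≡38 mod 8), so (4,38,92)→(4,-2,2)
−g: flip: (4,-2,2)→(2,2,4)
−g: reduced (well bottom): (2,2,4) with a≤c, −a<b≤a
flip sign back: reduced form of g is (-2,-2,-4)
reduced forms (-2, -2, -4) vs (-2, -2, -4) ⇒ equivalent

yes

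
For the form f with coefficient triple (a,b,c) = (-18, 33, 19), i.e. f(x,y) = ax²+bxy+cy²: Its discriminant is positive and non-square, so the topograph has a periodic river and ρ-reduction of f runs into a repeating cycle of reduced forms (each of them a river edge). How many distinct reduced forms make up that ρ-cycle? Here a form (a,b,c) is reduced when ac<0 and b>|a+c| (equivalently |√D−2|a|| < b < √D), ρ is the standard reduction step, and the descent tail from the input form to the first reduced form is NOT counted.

D = 2457, ⌊√D⌋ = 49
river: ρ → (19,43,-8)
river: ρ → (-8,37,34)
river: ρ → (34,31,-11)
river: ρ → (-11,35,28)
river: ρ → (28,21,-18)
river: ρ → (-18,15,31)
river: ρ → (31,47,-2)
river: ρ → (-2,49,7)
river: ρ → (7,49,-2)
river: ρ → (-2,47,31)
river: ρ → (31,15,-18)
river: ρ → (-18,21,28)
river: ρ → (28,35,-11)
river: ρ → (-11,31,34)
river: ρ → (34,37,-8)
river: ρ → (-8,43,19)
river: ρ → (19,33,-18)
river: ρ → (-18,39,13)
river: ρ → (13,39,-18)
river: ρ → (-18,33,19)
ρ-cycle length = 20 (tail of 0 descent steps not counted)

20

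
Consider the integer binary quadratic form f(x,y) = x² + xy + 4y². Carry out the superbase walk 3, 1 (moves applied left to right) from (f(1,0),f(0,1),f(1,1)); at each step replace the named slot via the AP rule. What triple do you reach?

start (1,4,6) = (f(1,0),f(0,1),f(1,1))
replace slot 3: 2·(1+4) − 6 = 4 → (1,4,4)
replace slot 1: 2·(4+4) − 1 = 15 → (15,4,4)

15,4,4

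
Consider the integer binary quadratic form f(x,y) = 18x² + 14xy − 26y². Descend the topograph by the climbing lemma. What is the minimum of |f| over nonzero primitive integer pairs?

river: ρ → (-26,38,6)
river: ρ → (6,34,-38)
river: ρ → (-38,42,2)
river: ρ → (2,42,-38)
river: ρ → (-38,34,6)
river: ρ → (6,38,-26)
river: ρ → (-26,14,18)
river: ρ → (18,22,-22)
river: ρ → (-22,22,18)
river: ρ → (18,14,-26)
closes: descent 0, river 10
min |a| on river = 2

2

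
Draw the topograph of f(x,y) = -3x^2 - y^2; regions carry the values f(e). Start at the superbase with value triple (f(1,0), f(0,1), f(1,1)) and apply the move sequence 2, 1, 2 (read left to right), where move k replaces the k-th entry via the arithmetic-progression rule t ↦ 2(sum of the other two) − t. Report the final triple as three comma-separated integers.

start (-3,-1,-4) = (f(1,0),f(0,1),f(1,1))
replace slot 2: 2·((-3)+(-4)) − (-1) = -13 → (-3,-13,-4)
replace slot 1: 2·((-13)+(-4)) − (-3) = -31 → (-31,-13,-4)
replace slot 2: 2·((-31)+(-4)) − (-13) = -57 → (-31,-57,-4)

-31,-57,-4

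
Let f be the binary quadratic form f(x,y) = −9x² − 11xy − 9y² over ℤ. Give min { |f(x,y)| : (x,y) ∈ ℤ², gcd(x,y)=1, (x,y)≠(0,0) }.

translate: b→-7 (≡11 mod 18), so (9,11,9)→(9,-7,7)
flip: (9,-7,7)→(7,7,9)
reduced (well bottom): (7,7,9) with a≤c, −a<b≤a
well minimum |f| = |-7| = 7 (negative-definite)

7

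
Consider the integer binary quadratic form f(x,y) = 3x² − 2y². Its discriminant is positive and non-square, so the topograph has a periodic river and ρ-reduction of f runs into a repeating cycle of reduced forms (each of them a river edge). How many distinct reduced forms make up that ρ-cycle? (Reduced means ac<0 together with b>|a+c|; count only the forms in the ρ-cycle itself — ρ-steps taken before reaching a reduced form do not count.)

D = 24, ⌊√D⌋ = 4
descent: ρ → (-2,4,1)  [lands on river]
river: ρ → (1,4,-2)
ρ-cycle length = 2 (tail of 1 descent step not counted)

2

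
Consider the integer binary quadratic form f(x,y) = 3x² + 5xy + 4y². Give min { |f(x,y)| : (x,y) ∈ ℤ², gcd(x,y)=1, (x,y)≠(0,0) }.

translate: b→-1 (≡5 mod 6), so (3,5,4)→(3,-1,2)
flip: (3,-1,2)→(2,1,3)
reduced (well bottom): (2,1,3) with a≤c, −a<b≤a
well minimum = a = 2

2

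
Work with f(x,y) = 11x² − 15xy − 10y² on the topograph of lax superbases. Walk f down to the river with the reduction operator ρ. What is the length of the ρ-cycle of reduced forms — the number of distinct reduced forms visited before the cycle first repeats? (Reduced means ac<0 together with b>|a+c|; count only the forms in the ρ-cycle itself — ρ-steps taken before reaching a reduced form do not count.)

D = 665, ⌊√D⌋ = 25
descent: ρ → (-10,15,11)  [lands on river]
river: ρ → (11,7,-14)
river: ρ → (-14,21,4)
river: ρ → (4,19,-19)
river: ρ → (-19,19,4)
river: ρ → (4,21,-14)
river: ρ → (-14,7,11)
river: ρ → (11,15,-10)
river: ρ → (-10,25,1)
river: ρ → (1,25,-10)
ρ-cycle length = 10 (tail of 1 descent step not counted)

10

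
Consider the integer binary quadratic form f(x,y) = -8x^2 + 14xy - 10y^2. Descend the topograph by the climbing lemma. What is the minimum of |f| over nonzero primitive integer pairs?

translate: b→2 (≡-14 mod 16), so (8,-14,10)→(8,2,4)
flip: (8,2,4)→(4,-2,8)
reduced (well bottom): (4,-2,8) with a≤c, −a<b≤a
well minimum |f| = |-4| = 4 (negative-definite)

4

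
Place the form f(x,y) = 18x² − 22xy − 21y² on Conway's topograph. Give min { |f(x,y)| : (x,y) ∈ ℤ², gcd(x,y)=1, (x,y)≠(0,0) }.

descent: ρ → (-21,22,18)  [lands on river]
river: ρ → (18,14,-25)
river: ρ → (-25,36,7)
river: ρ → (7,34,-30)
river: ρ → (-30,26,11)
river: ρ → (11,40,-9)
river: ρ → (-9,32,27)
river: ρ → (27,22,-14)
river: ρ → (-14,34,15)
river: ρ → (15,26,-22)
river: ρ → (-22,18,19)
river: ρ → (19,20,-21)
closes: descent 1, river 12
min |a| on river = 7

7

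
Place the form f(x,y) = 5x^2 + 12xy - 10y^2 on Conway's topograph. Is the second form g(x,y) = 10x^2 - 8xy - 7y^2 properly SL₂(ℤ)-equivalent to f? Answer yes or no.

D₁ = 344, D₂ = 344
river cycle of f (length 10): (-10, 8, 7), (7, 6, -11), (-11, 16, 2), (2, 16, -11), (-11, 6, 7), (7, 8, -10), (-10, 12, 5), (5, 18, -1), (-1, 18, 5), (5, 12, -10)
river cycle of g (length 10): (-7, 8, 10), (10, 12, -5), (-5, 18, 1), (1, 18, -5), (-5, 12, 10), (10, 8, -7), (-7, 6, 11), (11, 16, -2), (-2, 16, 11), (11, 6, -7)
cycles differ ⇒ inequivalent

no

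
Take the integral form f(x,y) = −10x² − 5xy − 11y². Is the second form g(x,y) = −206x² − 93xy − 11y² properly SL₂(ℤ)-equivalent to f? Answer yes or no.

D₁ = -415, D₂ = -415
f is negative-definite; reduce −f:
−f: reduced (well bottom): (10,5,11) with a≤c, −a<b≤a
flip sign back: reduced form of f is (-10,-5,-11)
g is negative-definite; reduce −g:
−g: flip: (206,93,11)→(11,-93,206)
−g: translate: b→-5 (≡-93 mod 22), so (11,-93,206)→(11,-5,10)
−g: flip: (11,-5,10)→(10,5,11)
−g: reduced (well bottom): (10,5,11) with a≤c, −a<b≤a
flip sign back: reduced form of g is (-10,-5,-11)
reduced forms (-10, -5, -11) vs (-10, -5, -11) ⇒ equivalent

yes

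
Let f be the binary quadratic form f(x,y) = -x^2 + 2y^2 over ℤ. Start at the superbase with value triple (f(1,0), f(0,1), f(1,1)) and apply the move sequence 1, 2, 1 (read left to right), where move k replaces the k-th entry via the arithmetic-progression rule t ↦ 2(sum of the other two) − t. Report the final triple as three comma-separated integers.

start (-1,2,1) = (f(1,0),f(0,1),f(1,1))
replace slot 1: 2·(2+1) − (-1) = 7 → (7,2,1)
replace slot 2: 2·(7+1) − 2 = 14 → (7,14,1)
replace slot 1: 2·(14+1) − 7 = 23 → (23,14,1)

23,14,1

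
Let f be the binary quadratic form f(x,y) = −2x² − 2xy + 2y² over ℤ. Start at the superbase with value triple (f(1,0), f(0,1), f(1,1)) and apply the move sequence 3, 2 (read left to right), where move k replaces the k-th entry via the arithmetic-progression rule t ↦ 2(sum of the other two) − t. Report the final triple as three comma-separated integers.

start (-2,2,-2) = (f(1,0),f(0,1),f(1,1))
replace slot 3: 2·((-2)+2) − (-2) = 2 → (-2,2,2)
replace slot 2: 2·((-2)+2) − 2 = -2 → (-2,-2,2)

-2,-2,2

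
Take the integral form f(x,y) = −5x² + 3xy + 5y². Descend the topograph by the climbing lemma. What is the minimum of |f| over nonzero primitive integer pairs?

river: ρ → (5,7,-3)
river: ρ → (-3,5,7)
river: ρ → (7,9,-1)
river: ρ → (-1,9,7)
river: ρ → (7,5,-3)
river: ρ → (-3,7,5)
river: ρ → (5,3,-5)
river: ρ → (-5,7,3)
river: ρ → (3,5,-7)
river: ρ → (-7,9,1)
river: ρ → (1,9,-7)
river: ρ → (-7,5,3)
river: ρ → (3,7,-5)
river: ρ → (-5,3,5)
closes: descent 0, river 14
min |a| on river = 1

1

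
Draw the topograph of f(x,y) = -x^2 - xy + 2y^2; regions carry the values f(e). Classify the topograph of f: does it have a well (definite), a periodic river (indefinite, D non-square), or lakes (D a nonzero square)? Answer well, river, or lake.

D = b²−4ac = (-1)² − 4·(-1)·2 = 9
D = 3² is a perfect square ⇒ form factors over ℤ ⇒ lakes

lake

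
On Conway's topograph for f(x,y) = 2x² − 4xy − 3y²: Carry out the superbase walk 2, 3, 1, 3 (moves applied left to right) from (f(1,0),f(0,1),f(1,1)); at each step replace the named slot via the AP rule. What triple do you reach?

start (2,-3,-5) = (f(1,0),f(0,1),f(1,1))
replace slot 2: 2·(2+(-5)) − (-3) = -3 → (2,-3,-5)
replace slot 3: 2·(2+(-3)) − (-5) = 3 → (2,-3,3)
replace slot 1: 2·((-3)+3) − 2 = -2 → (-2,-3,3)
replace slot 3: 2·((-2)+(-3)) − 3 = -13 → (-2,-3,-13)

-2,-3,-13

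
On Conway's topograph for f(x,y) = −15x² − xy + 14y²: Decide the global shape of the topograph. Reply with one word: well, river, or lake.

D = b²−4ac = (-1)² − 4·(-15)·14 = 841
D = 29² is a perfect square ⇒ form factors over ℤ ⇒ lakes

lake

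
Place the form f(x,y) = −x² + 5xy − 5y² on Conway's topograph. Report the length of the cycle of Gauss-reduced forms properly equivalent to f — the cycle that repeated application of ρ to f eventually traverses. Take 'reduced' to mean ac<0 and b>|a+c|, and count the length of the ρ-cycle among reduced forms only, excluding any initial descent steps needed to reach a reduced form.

D = 5, ⌊√D⌋ = 2
descent: ρ → (-5,5,-1)
descent: ρ → (-1,1,1)  [lands on river]
river: ρ → (1,1,-1)
ρ-cycle length = 2 (tail of 2 descent steps not counted)

2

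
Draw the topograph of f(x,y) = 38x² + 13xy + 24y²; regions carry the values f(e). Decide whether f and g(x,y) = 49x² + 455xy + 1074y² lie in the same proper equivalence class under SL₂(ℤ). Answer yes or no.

D₁ = -3479, D₂ = -3479
f: flip: (38,13,24)→(24,-13,38)
f: reduced (well bottom): (24,-13,38) with a≤c, −a<b≤a
g: translate: b→-35 (≡455 mod 98), so (49,455,1074)→(49,-35,24)
g: flip: (49,-35,24)→(24,35,49)
g: translate: b→-13 (≡35 mod 48), so (24,35,49)→(24,-13,38)
g: reduced (well bottom): (24,-13,38) with a≤c, −a<b≤a
reduced forms (24, -13, 38) vs (24, -13, 38) ⇒ equivalent

yes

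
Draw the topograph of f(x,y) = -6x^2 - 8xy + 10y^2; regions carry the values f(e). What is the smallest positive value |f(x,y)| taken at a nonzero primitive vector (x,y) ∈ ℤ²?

descent: ρ → (10,8,-6)  [lands on river]
river: ρ → (-6,16,2)
river: ρ → (2,16,-6)
river: ρ → (-6,8,10)
river: ρ → (10,12,-4)
river: ρ → (-4,12,10)
closes: descent 1, river 6
min |a| on river = 2

2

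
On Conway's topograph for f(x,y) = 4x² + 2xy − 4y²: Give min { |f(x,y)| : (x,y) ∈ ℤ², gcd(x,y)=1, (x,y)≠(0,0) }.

river: ρ → (-4,6,2)
river: ρ → (2,6,-4)
river: ρ → (-4,2,4)
river: ρ → (4,6,-2)
river: ρ → (-2,6,4)
river: ρ → (4,2,-4)
closes: descent 0, river 6
min |a| on river = 2

2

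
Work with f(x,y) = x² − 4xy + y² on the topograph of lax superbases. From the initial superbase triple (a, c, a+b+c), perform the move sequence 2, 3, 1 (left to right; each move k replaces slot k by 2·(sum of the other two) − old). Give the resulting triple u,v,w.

start (1,1,-2) = (f(1,0),f(0,1),f(1,1))
replace slot 2: 2·(1+(-2)) − 1 = -3 → (1,-3,-2)
replace slot 3: 2·(1+(-3)) − (-2) = -2 → (1,-3,-2)
replace slot 1: 2·((-3)+(-2)) − 1 = -11 → (-11,-3,-2)

-11,-3,-2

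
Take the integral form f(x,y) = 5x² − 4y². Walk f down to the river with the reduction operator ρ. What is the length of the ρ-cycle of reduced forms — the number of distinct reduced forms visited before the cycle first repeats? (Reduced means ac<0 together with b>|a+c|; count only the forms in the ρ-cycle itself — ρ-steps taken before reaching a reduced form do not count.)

D = 80, ⌊√D⌋ = 8
descent: ρ → (-4,8,1)  [lands on river]
river: ρ → (1,8,-4)
ρ-cycle length = 2 (tail of 1 descent step not counted)

2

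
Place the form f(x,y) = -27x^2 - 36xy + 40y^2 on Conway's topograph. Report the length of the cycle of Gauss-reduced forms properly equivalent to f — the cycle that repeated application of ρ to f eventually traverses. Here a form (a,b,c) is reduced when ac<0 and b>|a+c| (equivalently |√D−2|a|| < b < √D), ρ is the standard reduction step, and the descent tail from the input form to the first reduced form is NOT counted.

D = 5616, ⌊√D⌋ = 74
descent: ρ → (40,36,-27)  [lands on river]
river: ρ → (-27,72,4)
river: ρ → (4,72,-27)
river: ρ → (-27,36,40)
river: ρ → (40,44,-23)
river: ρ → (-23,48,36)
river: ρ → (36,24,-35)
river: ρ → (-35,46,25)
river: ρ → (25,54,-27)
river: ρ → (-27,54,25)
river: ρ → (25,46,-35)
river: ρ → (-35,24,36)
river: ρ → (36,48,-23)
river: ρ → (-23,44,40)
ρ-cycle length = 14 (tail of 1 descent step not counted)

14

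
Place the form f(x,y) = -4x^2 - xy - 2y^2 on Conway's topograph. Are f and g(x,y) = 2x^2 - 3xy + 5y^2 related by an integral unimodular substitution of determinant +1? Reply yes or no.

D₁ = -31, D₂ = -31
f is negative-definite; reduce −f:
−f: flip: (4,1,2)→(2,-1,4)
−f: reduced (well bottom): (2,-1,4) with a≤c, −a<b≤a
flip sign back: reduced form of f is (-2,1,-4)
g: translate: b→1 (≡-3 mod 4), so (2,-3,5)→(2,1,4)
g: reduced (well bottom): (2,1,4) with a≤c, −a<b≤a
reduced forms (-2, 1, -4) vs (2, 1, 4) ⇒ inequivalent

no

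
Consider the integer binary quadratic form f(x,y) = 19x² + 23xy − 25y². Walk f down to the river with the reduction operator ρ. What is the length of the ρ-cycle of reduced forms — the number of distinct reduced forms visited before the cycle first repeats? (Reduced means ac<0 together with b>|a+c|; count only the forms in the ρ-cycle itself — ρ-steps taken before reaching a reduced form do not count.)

D = 2429, ⌊√D⌋ = 49
river: ρ → (-25,27,17)
river: ρ → (17,41,-11)
river: ρ → (-11,47,5)
river: ρ → (5,43,-29)
river: ρ → (-29,15,19)
river: ρ → (19,23,-25)
ρ-cycle length = 6 (tail of 0 descent steps not counted)

6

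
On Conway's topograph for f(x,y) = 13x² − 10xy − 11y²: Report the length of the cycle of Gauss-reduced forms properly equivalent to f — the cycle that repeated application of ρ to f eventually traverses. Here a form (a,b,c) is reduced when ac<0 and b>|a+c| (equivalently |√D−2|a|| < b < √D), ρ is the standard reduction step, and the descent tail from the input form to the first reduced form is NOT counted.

D = 672, ⌊√D⌋ = 25
descent: ρ → (-11,10,13)  [lands on river]
river: ρ → (13,16,-8)
river: ρ → (-8,16,13)
river: ρ → (13,10,-11)
river: ρ → (-11,12,12)
river: ρ → (12,12,-11)
ρ-cycle length = 6 (tail of 1 descent step not counted)

6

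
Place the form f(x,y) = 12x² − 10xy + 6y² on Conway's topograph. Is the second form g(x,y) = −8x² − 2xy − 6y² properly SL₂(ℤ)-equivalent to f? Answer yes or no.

D₁ = -188, D₂ = -188
f: flip: (12,-10,6)→(6,10,12)
f: translate: b→-2 (≡10 mod 12), so (6,10,12)→(6,-2,8)
f: reduced (well bottom): (6,-2,8) with a≤c, −a<b≤a
g is negative-definite; reduce −g:
−g: flip: (8,2,6)→(6,-2,8)
−g: reduced (well bottom): (6,-2,8) with a≤c, −a<b≤a
flip sign back: reduced form of g is (-6,2,-8)
reduced forms (6, -2, 8) vs (-6, 2, -8) ⇒ inequivalent

no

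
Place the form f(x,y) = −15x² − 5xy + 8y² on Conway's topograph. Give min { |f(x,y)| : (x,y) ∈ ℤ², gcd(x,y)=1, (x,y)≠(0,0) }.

descent: ρ → (8,21,-2)  [lands on river]
river: ρ → (-2,19,18)
river: ρ → (18,17,-3)
river: ρ → (-3,19,12)
river: ρ → (12,5,-10)
river: ρ → (-10,15,7)
river: ρ → (7,13,-12)
river: ρ → (-12,11,8)
closes: descent 1, river 8
min |a| on river = 2

2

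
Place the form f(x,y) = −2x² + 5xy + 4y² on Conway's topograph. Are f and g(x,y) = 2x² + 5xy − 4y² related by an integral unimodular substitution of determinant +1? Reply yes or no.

D₁ = 57, D₂ = 57
river cycle of f (length 6): (4, 3, -3), (-3, 3, 4), (4, 5, -2), (-2, 7, 1), (1, 7, -2), (-2, 5, 4)
river cycle of g (length 6): (-4, 3, 3), (3, 3, -4), (-4, 5, 2), (2, 7, -1), (-1, 7, 2), (2, 5, -4)
cycles differ ⇒ inequivalent

no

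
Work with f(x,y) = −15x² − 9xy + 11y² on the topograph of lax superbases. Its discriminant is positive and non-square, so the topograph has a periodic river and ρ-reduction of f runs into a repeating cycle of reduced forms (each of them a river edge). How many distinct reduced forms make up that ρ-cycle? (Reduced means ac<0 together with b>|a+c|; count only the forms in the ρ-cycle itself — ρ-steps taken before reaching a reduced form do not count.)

D = 741, ⌊√D⌋ = 27
descent: ρ → (11,9,-15)  [lands on river]
river: ρ → (-15,21,5)
river: ρ → (5,19,-19)
river: ρ → (-19,19,5)
river: ρ → (5,21,-15)
river: ρ → (-15,9,11)
river: ρ → (11,13,-13)
river: ρ → (-13,13,11)
ρ-cycle length = 8 (tail of 1 descent step not counted)

8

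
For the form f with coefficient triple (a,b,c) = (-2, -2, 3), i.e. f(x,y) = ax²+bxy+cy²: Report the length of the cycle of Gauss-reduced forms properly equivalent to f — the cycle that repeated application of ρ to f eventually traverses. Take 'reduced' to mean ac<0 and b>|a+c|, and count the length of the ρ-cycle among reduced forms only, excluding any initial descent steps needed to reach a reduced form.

D = 28, ⌊√D⌋ = 5
descent: ρ → (3,2,-2)  [lands on river]
river: ρ → (-2,2,3)
river: ρ → (3,4,-1)
river: ρ → (-1,4,3)
ρ-cycle length = 4 (tail of 1 descent step not counted)

4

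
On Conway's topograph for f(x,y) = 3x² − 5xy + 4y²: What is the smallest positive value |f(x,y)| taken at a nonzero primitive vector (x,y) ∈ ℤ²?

translate: b→1 (≡-5 mod 6), so (3,-5,4)→(3,1,2)
flip: (3,1,2)→(2,-1,3)
reduced (well bottom): (2,-1,3) with a≤c, −a<b≤a
well minimum = a = 2

2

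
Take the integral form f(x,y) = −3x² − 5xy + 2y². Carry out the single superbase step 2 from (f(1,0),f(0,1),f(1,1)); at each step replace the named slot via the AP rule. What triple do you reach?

start (-3,2,-6) = (f(1,0),f(0,1),f(1,1))
replace slot 2: 2·((-3)+(-6)) − 2 = -20 → (-3,-20,-6)

-3,-20,-6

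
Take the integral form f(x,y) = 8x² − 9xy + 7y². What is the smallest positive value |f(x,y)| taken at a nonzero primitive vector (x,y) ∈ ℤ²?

translate: b→7 (≡-9 mod 16), so (8,-9,7)→(8,7,6)
flip: (8,7,6)→(6,-7,8)
translate: b→5 (≡-7 mod 12), so (6,-7,8)→(6,5,7)
reduced (well bottom): (6,5,7) with a≤c, −a<b≤a
well minimum = a = 6

6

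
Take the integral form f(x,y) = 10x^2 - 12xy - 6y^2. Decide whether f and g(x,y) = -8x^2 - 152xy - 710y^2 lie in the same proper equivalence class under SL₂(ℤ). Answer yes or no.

D₁ = 384, D₂ = 384
river cycle of f (length 4): (-6, 12, 10), (10, 8, -8), (-8, 8, 10), (10, 12, -6)
river cycle of g (length 4): (-8, 8, 10), (10, 12, -6), (-6, 12, 10), (10, 8, -8)
cycles coincide ⇒ equivalent

yes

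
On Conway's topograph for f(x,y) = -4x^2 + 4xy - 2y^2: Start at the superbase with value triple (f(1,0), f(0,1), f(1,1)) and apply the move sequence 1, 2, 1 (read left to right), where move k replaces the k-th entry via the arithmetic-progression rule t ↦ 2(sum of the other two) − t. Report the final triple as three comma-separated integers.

start (-4,-2,-2) = (f(1,0),f(0,1),f(1,1))
replace slot 1: 2·((-2)+(-2)) − (-4) = -4 → (-4,-2,-2)
replace slot 2: 2·((-4)+(-2)) − (-2) = -10 → (-4,-10,-2)
replace slot 1: 2·((-10)+(-2)) − (-4) = -20 → (-20,-10,-2)

-20,-10,-2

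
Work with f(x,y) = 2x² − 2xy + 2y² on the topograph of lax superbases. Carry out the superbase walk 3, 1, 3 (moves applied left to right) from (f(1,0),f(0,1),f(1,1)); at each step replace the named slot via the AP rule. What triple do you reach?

start (2,2,2) = (f(1,0),f(0,1),f(1,1))
replace slot 3: 2·(2+2) − 2 = 6 → (2,2,6)
replace slot 1: 2·(2+6) − 2 = 14 → (14,2,6)
replace slot 3: 2·(14+2) − 6 = 26 → (14,2,26)

14,2,26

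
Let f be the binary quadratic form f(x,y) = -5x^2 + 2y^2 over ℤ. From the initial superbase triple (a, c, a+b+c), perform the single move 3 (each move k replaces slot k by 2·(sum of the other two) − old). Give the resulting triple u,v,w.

start (-5,2,-3) = (f(1,0),f(0,1),f(1,1))
replace slot 3: 2·((-5)+2) − (-3) = -3 → (-5,2,-3)

-5,2,-3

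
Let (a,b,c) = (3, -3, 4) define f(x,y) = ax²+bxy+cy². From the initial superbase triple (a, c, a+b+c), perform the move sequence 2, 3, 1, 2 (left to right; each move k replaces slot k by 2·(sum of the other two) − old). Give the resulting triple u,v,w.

start (3,4,4) = (f(1,0),f(0,1),f(1,1))
replace slot 2: 2·(3+4) − 4 = 10 → (3,10,4)
replace slot 3: 2·(3+10) − 4 = 22 → (3,10,22)
replace slot 1: 2·(10+22) − 3 = 61 → (61,10,22)
replace slot 2: 2·(61+22) − 10 = 156 → (61,156,22)

61,156,22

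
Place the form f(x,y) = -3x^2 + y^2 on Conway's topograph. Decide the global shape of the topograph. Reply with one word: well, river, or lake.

D = b²−4ac = 0² − 4·(-3)·1 = 12
D > 0 non-square ⇒ indefinite ⇒ periodic river

river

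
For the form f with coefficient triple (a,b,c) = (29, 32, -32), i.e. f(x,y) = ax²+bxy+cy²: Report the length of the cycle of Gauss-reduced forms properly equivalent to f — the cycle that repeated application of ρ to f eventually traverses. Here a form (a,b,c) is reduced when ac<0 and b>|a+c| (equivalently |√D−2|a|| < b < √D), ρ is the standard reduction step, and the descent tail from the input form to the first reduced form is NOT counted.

D = 4736, ⌊√D⌋ = 68
river: ρ → (-32,32,29)
river: ρ → (29,26,-35)
river: ρ → (-35,44,20)
river: ρ → (20,36,-43)
river: ρ → (-43,50,13)
river: ρ → (13,54,-35)
river: ρ → (-35,16,32)
river: ρ → (32,48,-19)
river: ρ → (-19,66,5)
river: ρ → (5,64,-32)
river: ρ → (-32,64,5)
river: ρ → (5,66,-19)
river: ρ → (-19,48,32)
river: ρ → (32,16,-35)
river: ρ → (-35,54,13)
river: ρ → (13,50,-43)
river: ρ → (-43,36,20)
river: ρ → (20,44,-35)
river: ρ → (-35,26,29)
river: ρ → (29,32,-32)
ρ-cycle length = 20 (tail of 0 descent steps not counted)

20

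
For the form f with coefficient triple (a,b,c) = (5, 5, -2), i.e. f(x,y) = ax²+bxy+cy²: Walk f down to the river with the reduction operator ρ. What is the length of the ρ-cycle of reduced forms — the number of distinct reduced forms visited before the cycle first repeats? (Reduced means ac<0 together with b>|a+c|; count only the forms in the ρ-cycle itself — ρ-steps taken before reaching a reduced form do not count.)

D = 65, ⌊√D⌋ = 8
river: ρ → (-2,7,2)
river: ρ → (2,5,-5)
river: ρ → (-5,5,2)
river: ρ → (2,7,-2)
river: ρ → (-2,5,5)
river: ρ → (5,5,-2)
ρ-cycle length = 6 (tail of 0 descent steps not counted)

6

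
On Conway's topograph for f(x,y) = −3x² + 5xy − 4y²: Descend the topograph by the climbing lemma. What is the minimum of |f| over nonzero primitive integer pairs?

translate: b→1 (≡-5 mod 6), so (3,-5,4)→(3,1,2)
flip: (3,1,2)→(2,-1,3)
reduced (well bottom): (2,-1,3) with a≤c, −a<b≤a
well minimum |f| = |-2| = 2 (negative-definite)

2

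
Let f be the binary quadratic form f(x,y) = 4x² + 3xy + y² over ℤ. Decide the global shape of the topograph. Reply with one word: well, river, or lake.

D = b²−4ac = 3² − 4·4·1 = -7
D < 0 ⇒ definite ⇒ every region one sign ⇒ single well

well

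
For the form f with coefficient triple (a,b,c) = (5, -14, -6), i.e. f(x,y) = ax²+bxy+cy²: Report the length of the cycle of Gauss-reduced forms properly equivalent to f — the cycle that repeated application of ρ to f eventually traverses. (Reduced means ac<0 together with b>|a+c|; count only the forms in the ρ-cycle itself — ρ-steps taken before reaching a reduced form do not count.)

D = 316, ⌊√D⌋ = 17
descent: ρ → (-6,14,5)  [lands on river]
river: ρ → (5,16,-3)
river: ρ → (-3,14,10)
river: ρ → (10,6,-7)
river: ρ → (-7,8,9)
river: ρ → (9,10,-6)
ρ-cycle length = 6 (tail of 1 descent step not counted)

6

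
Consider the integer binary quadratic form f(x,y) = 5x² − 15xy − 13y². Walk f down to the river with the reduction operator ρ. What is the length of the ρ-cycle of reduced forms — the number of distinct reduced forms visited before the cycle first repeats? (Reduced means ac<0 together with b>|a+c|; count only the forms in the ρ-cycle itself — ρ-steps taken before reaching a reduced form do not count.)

D = 485, ⌊√D⌋ = 22
descent: ρ → (-13,15,5)  [lands on river]
river: ρ → (5,15,-13)
river: ρ → (-13,11,7)
river: ρ → (7,17,-7)
river: ρ → (-7,11,13)
river: ρ → (13,15,-5)
river: ρ → (-5,15,13)
river: ρ → (13,11,-7)
river: ρ → (-7,17,7)
river: ρ → (7,11,-13)
ρ-cycle length = 10 (tail of 1 descent step not counted)

10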